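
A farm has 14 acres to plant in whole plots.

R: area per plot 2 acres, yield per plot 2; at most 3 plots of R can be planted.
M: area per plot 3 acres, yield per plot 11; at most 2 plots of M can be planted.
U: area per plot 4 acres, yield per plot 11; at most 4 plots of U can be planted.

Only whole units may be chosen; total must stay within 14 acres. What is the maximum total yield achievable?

This is a bounded integer knapsack.
Take 2×M and 2×U: area 14 ≤ 14, yield 2·11 + 2·11 = 44.
M has the best ratio (11/3) and is taken to its limit of 2; remaining capacity is filled optimally with the others.

44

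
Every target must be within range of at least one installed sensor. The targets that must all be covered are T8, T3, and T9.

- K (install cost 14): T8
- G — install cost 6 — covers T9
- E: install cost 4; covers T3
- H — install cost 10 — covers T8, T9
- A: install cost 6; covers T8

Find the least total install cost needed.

14

Choose E and H: together they cover T8, T3, T9 — every target.
Total install cost: 4 + 10 = 14.
No cover costs less than 14.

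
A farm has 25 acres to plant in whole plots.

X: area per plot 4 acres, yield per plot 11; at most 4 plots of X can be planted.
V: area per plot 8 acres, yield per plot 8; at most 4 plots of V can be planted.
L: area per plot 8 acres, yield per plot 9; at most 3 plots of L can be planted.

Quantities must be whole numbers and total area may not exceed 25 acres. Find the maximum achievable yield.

53

Take 4×X and 1×L: area 24 ≤ 25, yield 4·11 + 1·9 = 53.
X has the best ratio (11/4) and is taken to its limit of 4; remaining capacity is filled optimally with the others.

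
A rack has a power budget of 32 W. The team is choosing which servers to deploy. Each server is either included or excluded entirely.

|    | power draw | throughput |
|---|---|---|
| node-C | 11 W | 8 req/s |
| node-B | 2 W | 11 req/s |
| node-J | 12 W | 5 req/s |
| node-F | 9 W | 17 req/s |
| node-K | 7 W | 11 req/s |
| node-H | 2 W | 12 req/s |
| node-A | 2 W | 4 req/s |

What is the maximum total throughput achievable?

Treat it as a binary knapsack problem.
Allowing fractional choices, the relaxed optimum would be about 62.3, but servers are indivisible.
node-C + node-B + node-F + node-K + node-H: power draw 11 + 2 + 9 + 7 + 2 = 31 ≤ 32, throughput 8 + 11 + 17 + 11 + 12 = 59.
node-B + node-J + node-F + node-K + node-H: power draw 2 + 12 + 9 + 7 + 2 = 32 ≤ 32, throughput 11 + 5 + 17 + 11 + 12 = 56.
Best is node-C, node-B, node-F, node-K, and node-H with total throughput 59.

59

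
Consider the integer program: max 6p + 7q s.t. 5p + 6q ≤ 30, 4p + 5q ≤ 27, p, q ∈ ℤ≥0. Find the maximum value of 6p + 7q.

36

(p,q)=(6,0): 5·6+6·0=30≤30, 4·6+5·0=24≤27, objective 36.
(p,q)=(5,0): 5·5+6·0=25≤30, 4·5+5·0=20≤27, objective 30.
Maximum is 36 at (p,q)=(6,0).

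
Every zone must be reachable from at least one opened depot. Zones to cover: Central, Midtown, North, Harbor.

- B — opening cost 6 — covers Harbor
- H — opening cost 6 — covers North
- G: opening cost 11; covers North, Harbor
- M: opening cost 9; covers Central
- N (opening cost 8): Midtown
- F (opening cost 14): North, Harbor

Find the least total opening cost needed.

Choose G, M, and N: together they cover Central, Midtown, North, Harbor — every zone.
Total opening cost: 11 + 9 + 8 = 28.
No cover costs less than 28.

28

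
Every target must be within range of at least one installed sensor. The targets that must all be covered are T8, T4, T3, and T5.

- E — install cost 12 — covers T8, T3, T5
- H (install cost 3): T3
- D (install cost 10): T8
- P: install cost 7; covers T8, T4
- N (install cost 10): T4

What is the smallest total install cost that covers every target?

19

This is an integer covering problem.
The greedy cost-per-new-target heuristic would pick H, P, and E for 22, but a cheaper cover exists.
Choose E and P: together they cover T8, T4, T3, T5 — every target.
Total install cost: 12 + 7 = 19.
No cover costs less than 19.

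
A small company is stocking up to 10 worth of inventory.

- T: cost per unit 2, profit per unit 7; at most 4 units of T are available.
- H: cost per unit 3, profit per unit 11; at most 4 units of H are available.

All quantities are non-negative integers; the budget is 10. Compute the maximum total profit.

36

Take 2×T and 2×H: cost 10 ≤ 10, profit 2·7 + 2·11 = 36.
No other integer combination yields more.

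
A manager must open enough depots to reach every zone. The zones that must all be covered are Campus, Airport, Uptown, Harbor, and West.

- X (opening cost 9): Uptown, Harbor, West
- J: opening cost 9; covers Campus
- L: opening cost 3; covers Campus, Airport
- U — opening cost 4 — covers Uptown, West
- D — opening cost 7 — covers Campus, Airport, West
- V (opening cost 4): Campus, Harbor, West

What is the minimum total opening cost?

Choose L, U, and V: together they cover Campus, Airport, Uptown, Harbor, West — every zone.
Total opening cost: 3 + 4 + 4 = 11.
No cover costs less than 11.

11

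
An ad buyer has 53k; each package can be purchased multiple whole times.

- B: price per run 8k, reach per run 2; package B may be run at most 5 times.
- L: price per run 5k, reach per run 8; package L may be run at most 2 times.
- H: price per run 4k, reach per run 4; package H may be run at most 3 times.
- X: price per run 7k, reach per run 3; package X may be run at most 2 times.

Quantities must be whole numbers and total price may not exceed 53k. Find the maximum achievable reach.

38

L has the best ratio (8/5); taking only L gives at most 2×8 = 16 (stopped by the supply cap of 2).
Mixing does better — 2×B, 2×L, 3×H, and 2×X: price 52 ≤ 53, reach 2·2 + 2·8 + 3·4 + 2·3 = 38.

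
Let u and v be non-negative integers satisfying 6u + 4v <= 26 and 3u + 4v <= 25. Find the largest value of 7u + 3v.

28

(u,v)=(4,0): 6·4+4·0=24≤26, 3·4+4·0=12≤25, objective 28.
(u,v)=(3,1): 6·3+4·1=22≤26, 3·3+4·1=13≤25, objective 24.
(u,v)=(3,0): 6·3+4·0=18≤26, 3·3+4·0=9≤25, objective 21.
Maximum is 28 at (u,v)=(4,0).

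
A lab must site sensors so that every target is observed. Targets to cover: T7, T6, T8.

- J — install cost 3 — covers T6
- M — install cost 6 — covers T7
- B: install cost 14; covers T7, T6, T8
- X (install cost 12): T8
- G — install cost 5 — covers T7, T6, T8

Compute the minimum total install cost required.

G alone covers T7, T6, T8 — every target.
Total install cost: 5.
No cover costs less than 5.

5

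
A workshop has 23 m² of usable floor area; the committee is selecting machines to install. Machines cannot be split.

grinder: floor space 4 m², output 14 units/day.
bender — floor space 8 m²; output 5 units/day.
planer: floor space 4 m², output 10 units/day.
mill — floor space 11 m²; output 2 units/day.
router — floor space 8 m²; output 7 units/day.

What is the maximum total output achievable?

Allowing fractional choices, the relaxed optimum would be about 35.4, but machines are indivisible.
grinder + planer + mill: floor space 4 + 4 + 11 = 19 ≤ 23, output 14 + 10 + 2 = 26.
grinder + bender + planer: floor space 4 + 8 + 4 = 16 ≤ 23, output 14 + 5 + 10 = 29.
grinder + planer + router: floor space 4 + 4 + 8 = 16 ≤ 23, output 14 + 10 + 7 = 31.
Best is grinder, planer, and router with total output 31.

31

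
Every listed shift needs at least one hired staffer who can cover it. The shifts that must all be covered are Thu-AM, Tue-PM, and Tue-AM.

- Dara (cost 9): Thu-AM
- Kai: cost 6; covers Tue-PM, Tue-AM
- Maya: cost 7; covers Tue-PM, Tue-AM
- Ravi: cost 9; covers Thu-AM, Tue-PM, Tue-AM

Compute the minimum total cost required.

9

The greedy cost-per-new-shift heuristic would pick Kai and Dara for 15, but a cheaper cover exists.
Ravi alone covers Thu-AM, Tue-PM, Tue-AM — every shift.
Total cost: 9.
No cover costs less than 9.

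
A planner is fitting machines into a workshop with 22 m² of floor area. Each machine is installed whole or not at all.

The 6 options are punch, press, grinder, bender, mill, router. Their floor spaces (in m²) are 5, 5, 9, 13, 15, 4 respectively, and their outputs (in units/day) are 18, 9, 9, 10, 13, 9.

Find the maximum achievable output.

37

This is a 0-1 knapsack instance.
Allowing fractional choices, the relaxed optimum would be about 44.0, but machines are indivisible.
punch + bender + router: floor space 5 + 13 + 4 = 22 ≤ 22, output 18 + 10 + 9 = 37.
punch + press + router: floor space 5 + 5 + 4 = 14 ≤ 22, output 18 + 9 + 9 = 36.
punch + grinder + router: floor space 5 + 9 + 4 = 18 ≤ 22, output 18 + 9 + 9 = 36.
Best is punch, bender, and router with total output 37.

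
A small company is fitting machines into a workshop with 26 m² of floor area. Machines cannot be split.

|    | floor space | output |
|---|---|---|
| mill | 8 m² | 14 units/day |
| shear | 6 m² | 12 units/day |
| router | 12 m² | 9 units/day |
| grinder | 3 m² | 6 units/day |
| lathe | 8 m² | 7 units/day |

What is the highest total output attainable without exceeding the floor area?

mill + shear + lathe: floor space 8 + 6 + 8 = 22 ≤ 26, output 14 + 12 + 7 = 33.
mill + shear + router: floor space 8 + 6 + 12 = 26 ≤ 26, output 14 + 12 + 9 = 35.
mill + shear + grinder + lathe: floor space 8 + 6 + 3 + 8 = 25 ≤ 26, output 14 + 12 + 6 + 7 = 39.
Best is mill, shear, grinder, and lathe with total output 39.

39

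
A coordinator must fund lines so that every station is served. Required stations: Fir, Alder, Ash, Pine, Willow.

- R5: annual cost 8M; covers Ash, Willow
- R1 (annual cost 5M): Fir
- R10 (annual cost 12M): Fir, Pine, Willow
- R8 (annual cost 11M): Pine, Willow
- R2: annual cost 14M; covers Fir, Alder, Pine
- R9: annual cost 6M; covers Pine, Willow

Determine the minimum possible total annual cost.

22

The greedy cost-per-new-station heuristic would pick R9, R1, R5, and R2 for 33, but a cheaper cover exists.
Choose R5 and R2: together they cover Fir, Alder, Ash, Pine, Willow — every station.
Total annual cost: 8 + 14 = 22.
No cover costs less than 22.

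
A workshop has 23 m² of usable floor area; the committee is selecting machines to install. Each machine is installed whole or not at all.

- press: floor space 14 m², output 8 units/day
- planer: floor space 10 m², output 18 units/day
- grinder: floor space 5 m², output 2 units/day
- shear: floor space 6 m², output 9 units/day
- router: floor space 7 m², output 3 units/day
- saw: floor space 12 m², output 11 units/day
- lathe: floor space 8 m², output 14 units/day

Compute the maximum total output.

34

planer + shear + router: floor space 10 + 6 + 7 = 23 ≤ 23, output 18 + 9 + 3 = 30.
planer + grinder + lathe: floor space 10 + 5 + 8 = 23 ≤ 23, output 18 + 2 + 14 = 34.
planer + lathe: floor space 10 + 8 = 18 ≤ 23, output 18 + 14 = 32.
Best is planer, grinder, and lathe with total output 34.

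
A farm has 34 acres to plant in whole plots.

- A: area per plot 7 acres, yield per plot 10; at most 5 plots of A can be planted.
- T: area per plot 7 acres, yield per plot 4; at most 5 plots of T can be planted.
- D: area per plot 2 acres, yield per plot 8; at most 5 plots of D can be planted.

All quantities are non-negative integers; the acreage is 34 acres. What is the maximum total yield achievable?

70

This is a bounded integer knapsack.
D has the best ratio (8/2); taking only D gives at most 5×8 = 40 (stopped by the supply cap of 5).
Mixing does better — 3×A and 5×D: area 31 ≤ 34, yield 3·10 + 5·8 = 70.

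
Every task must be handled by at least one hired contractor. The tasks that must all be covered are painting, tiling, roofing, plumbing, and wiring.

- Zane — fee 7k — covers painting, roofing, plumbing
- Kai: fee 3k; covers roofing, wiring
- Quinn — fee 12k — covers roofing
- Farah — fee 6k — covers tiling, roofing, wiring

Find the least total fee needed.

This is a weighted set-cover instance.
The greedy cost-per-new-task heuristic would pick Kai, Zane, and Farah for 16, but a cheaper cover exists.
Choose Zane and Farah: together they cover painting, tiling, roofing, plumbing, wiring — every task.
Total fee: 7 + 6 = 13.
No cover costs less than 13.

13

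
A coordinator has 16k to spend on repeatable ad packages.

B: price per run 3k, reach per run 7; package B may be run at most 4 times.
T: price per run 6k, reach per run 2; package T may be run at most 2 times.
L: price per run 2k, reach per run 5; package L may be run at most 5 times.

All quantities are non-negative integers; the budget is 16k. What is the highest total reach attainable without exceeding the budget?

39

2×B and 5×L: price 16 ≤ 16, reach 2·7 + 5·5 = 39.
4×B and 2×L: price 16 ≤ 16, reach 4·7 + 2·5 = 38.
Best is 39.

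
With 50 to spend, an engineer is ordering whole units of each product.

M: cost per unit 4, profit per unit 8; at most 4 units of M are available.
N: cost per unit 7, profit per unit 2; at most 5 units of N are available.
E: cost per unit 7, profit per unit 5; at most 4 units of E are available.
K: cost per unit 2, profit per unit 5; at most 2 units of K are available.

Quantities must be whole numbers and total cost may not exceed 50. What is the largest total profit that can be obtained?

62

Take 4×M, 4×E, and 2×K: cost 48 ≤ 50, profit 4·8 + 4·5 + 2·5 = 62.
K has the best ratio (5/2) and is taken to its limit of 2; remaining capacity is filled optimally with the others.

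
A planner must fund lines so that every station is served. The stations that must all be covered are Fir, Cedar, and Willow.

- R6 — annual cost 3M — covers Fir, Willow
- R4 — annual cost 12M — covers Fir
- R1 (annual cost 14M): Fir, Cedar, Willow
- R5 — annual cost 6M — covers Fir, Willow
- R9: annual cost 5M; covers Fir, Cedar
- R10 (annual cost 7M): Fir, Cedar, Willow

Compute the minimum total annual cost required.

The greedy cost-per-new-station heuristic would pick R6 and R9 for 8, but a cheaper cover exists.
R10 alone covers Fir, Cedar, Willow — every station.
Total annual cost: 7.
No cover costs less than 7.

7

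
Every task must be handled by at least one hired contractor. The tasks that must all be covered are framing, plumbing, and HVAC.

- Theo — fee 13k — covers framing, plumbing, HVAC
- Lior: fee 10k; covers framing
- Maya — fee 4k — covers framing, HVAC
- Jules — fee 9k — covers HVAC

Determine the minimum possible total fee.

The greedy cost-per-new-task heuristic would pick Maya and Theo for 17, but a cheaper cover exists.
Theo alone covers framing, plumbing, HVAC — every task.
Total fee: 13.
No cover costs less than 13.

13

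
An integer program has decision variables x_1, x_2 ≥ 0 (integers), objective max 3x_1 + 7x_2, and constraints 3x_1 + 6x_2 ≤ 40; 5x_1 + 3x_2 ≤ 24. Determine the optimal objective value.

45

(x_1,x_2)=(1,6): 3·1+6·6=39≤40, 5·1+3·6=23≤24, objective 45.
(x_1,x_2)=(0,6): 3·0+6·6=36≤40, 5·0+3·6=18≤24, objective 42.
No feasible integer point exceeds 45.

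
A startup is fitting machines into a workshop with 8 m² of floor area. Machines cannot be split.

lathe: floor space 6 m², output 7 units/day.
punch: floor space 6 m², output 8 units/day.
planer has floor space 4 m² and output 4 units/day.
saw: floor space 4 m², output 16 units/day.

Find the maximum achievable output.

planer + saw: floor space 4 + 4 = 8 ≤ 8, output 4 + 16 = 20.
saw: floor space 4 ≤ 8, output 16.
punch: floor space 6 ≤ 8, output 8.
Best is planer and saw with total output 20.

20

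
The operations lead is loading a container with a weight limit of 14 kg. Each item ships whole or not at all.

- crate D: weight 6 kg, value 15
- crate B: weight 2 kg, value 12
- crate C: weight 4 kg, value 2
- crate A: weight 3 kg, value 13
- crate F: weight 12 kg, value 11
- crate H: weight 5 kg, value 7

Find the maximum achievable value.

Allowing fractional choices, the relaxed optimum would be about 44.2, but items are indivisible.
crate D + crate A + crate H: weight 6 + 3 + 5 = 14 ≤ 14, value 15 + 13 + 7 = 35.
crate D + crate B + crate H: weight 6 + 2 + 5 = 13 ≤ 14, value 15 + 12 + 7 = 34.
crate D + crate B + crate A: weight 6 + 2 + 3 = 11 ≤ 14, value 15 + 12 + 13 = 40.
Best is crate D, crate B, and crate A with total value 40.

40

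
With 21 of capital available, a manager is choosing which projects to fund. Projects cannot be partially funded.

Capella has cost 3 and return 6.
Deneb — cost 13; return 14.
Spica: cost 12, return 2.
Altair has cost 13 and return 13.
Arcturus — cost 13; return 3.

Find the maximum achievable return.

Allowing fractional choices, the relaxed optimum would be about 25.0, but projects are indivisible.
Capella + Altair: cost 3 + 13 = 16 ≤ 21, return 6 + 13 = 19.
Capella + Deneb: cost 3 + 13 = 16 ≤ 21, return 6 + 14 = 20.
Best is Capella and Deneb with total return 20.

20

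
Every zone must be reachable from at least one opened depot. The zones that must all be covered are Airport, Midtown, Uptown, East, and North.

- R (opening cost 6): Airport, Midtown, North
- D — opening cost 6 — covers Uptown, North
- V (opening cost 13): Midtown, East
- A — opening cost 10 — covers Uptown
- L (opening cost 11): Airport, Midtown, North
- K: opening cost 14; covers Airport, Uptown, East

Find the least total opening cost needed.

20

The greedy cost-per-new-zone heuristic would pick R, D, and V for 25, but a cheaper cover exists.
Choose R and K: together they cover Airport, Midtown, Uptown, East, North — every zone.
Total opening cost: 6 + 14 = 20.
No cover costs less than 20.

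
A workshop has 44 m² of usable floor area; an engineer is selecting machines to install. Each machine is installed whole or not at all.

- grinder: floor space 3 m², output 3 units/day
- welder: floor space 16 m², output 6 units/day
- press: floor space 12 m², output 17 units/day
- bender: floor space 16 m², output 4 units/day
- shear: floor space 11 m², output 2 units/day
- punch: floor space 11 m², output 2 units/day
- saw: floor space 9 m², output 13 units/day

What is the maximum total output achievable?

39

Allowing fractional choices, the relaxed optimum would be about 40.0, but machines are indivisible.
grinder + welder + press + saw: floor space 3 + 16 + 12 + 9 = 40 ≤ 44, output 3 + 6 + 17 + 13 = 39.
welder + press + saw: floor space 16 + 12 + 9 = 37 ≤ 44, output 6 + 17 + 13 = 36.
grinder + press + bender + saw: floor space 3 + 12 + 16 + 9 = 40 ≤ 44, output 3 + 17 + 4 + 13 = 37.
Best is grinder, welder, press, and saw with total output 39.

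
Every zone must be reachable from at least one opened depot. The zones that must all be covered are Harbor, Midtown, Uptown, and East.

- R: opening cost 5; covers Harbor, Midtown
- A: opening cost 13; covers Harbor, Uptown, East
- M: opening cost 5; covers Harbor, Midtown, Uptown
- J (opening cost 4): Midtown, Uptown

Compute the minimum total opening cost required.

The greedy cost-per-new-zone heuristic would pick M and A for 18, but a cheaper cover exists.
Choose A and J: together they cover Harbor, Midtown, Uptown, East — every zone.
Total opening cost: 13 + 4 = 17.
No cover costs less than 17.

17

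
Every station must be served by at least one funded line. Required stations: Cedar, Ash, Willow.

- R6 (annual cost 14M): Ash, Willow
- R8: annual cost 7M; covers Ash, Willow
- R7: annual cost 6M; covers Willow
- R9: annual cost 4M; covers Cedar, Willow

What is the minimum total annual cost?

11

Choose R8 and R9: together they cover Cedar, Ash, Willow — every station.
Total annual cost: 7 + 4 = 11.
No cover costs less than 11.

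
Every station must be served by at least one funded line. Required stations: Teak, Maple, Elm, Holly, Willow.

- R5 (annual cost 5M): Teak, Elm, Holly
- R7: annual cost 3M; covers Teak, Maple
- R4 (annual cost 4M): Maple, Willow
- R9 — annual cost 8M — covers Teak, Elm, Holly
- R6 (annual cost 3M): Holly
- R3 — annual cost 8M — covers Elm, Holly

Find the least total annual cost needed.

The greedy cost-per-new-station heuristic would pick R7, R5, and R4 for 12, but a cheaper cover exists.
Choose R5 and R4: together they cover Teak, Maple, Elm, Holly, Willow — every station.
Total annual cost: 5 + 4 = 9.
No cover costs less than 9.

9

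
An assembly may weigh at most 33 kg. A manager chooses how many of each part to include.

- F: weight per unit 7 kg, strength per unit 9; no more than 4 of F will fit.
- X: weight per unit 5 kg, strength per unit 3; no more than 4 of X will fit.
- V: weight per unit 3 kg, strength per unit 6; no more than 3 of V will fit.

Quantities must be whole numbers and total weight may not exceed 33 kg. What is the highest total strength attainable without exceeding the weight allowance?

This is a bounded integer knapsack.
2×F, 2×X, and 3×V: weight 33 ≤ 33, strength 2·9 + 2·3 + 3·6 = 42.
3×F and 3×V: weight 30 ≤ 33, strength 3·9 + 3·6 = 45.
Best is 45.

45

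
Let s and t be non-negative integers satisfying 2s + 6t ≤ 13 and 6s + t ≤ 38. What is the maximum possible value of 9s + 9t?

The continuous relaxation peaks at (6.32, 0.0588) with value 57.44; rounding to a feasible lattice point costs some objective.
(s,t)=(6,0): 2·6+6·0=12≤13, 6·6+1·0=36≤38, objective 54.
(s,t)=(5,0): 2·5+6·0=10≤13, 6·5+1·0=30≤38, objective 45.
No feasible integer point exceeds 54.

54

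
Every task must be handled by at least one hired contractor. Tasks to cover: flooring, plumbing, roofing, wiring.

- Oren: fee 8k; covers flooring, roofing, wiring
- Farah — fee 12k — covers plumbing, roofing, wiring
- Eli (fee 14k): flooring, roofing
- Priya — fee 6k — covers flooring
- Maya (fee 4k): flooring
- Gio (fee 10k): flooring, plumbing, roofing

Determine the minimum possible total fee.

This is a weighted set-cover instance.
The greedy cost-per-new-task heuristic would pick Oren and Gio for 18, but a cheaper cover exists.
Choose Farah and Maya: together they cover flooring, plumbing, roofing, wiring — every task.
Total fee: 12 + 4 = 16.
No cover costs less than 16.

16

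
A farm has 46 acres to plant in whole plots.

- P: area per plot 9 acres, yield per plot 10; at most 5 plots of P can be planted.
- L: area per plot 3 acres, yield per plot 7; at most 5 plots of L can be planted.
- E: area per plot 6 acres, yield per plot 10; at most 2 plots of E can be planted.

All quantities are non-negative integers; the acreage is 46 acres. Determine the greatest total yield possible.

This is a bounded integer knapsack.
L has the best ratio (7/3); taking only L gives at most 5×7 = 35 (stopped by the supply cap of 5).
Mixing does better — 2×P, 5×L, and 2×E: area 45 ≤ 46, yield 2·10 + 5·7 + 2·10 = 75.

75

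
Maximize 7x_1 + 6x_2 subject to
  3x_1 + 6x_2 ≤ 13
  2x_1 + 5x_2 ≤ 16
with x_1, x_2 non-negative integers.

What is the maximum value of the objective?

Relaxing integrality, the LP optimum is 30.33 at (x_1,x_2) = (4.33, 0), which is not an integer point.
(x_1,x_2)=(4,0): 3·4+6·0=12≤13, 2·4+5·0=8≤16, objective 28.
(x_1,x_2)=(3,0): 3·3+6·0=9≤13, 2·3+5·0=6≤16, objective 21.
The best lattice point is (4,0), giving 28.

28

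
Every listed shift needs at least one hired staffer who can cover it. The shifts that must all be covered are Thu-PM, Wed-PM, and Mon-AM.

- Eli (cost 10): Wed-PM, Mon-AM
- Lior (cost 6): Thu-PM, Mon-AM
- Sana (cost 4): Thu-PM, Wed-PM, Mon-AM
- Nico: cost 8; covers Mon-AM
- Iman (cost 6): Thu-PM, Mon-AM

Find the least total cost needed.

4

This is a weighted set-cover instance.
Sana alone covers Thu-PM, Wed-PM, Mon-AM — every shift.
Total cost: 4.
No cover costs less than 4.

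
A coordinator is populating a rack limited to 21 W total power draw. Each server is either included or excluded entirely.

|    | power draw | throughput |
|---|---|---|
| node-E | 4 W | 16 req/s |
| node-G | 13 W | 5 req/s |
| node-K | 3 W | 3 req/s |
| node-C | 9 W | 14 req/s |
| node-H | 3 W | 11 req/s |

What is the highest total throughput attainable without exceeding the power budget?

Treat it as a binary knapsack problem.
node-E + node-K + node-C: power draw 4 + 3 + 9 = 16 ≤ 21, throughput 16 + 3 + 14 = 33.
node-E + node-C + node-H: power draw 4 + 9 + 3 = 16 ≤ 21, throughput 16 + 14 + 11 = 41.
node-E + node-K + node-C + node-H: power draw 4 + 3 + 9 + 3 = 19 ≤ 21, throughput 16 + 3 + 14 + 11 = 44.
Best is node-E, node-K, node-C, and node-H with total throughput 44.

44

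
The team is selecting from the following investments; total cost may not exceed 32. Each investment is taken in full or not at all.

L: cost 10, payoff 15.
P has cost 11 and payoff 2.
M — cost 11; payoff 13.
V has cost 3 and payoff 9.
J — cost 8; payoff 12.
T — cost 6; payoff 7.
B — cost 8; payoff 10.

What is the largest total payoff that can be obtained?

This is an integer program with binary decision variables.
Allowing fractional choices, the relaxed optimum would be about 49.5, but investments are indivisible.
L + M + V + B: cost 10 + 11 + 3 + 8 = 32 ≤ 32, payoff 15 + 13 + 9 + 10 = 47.
L + M + V + J: cost 10 + 11 + 3 + 8 = 32 ≤ 32, payoff 15 + 13 + 9 + 12 = 49.
Best is L, M, V, and J with total payoff 49.

49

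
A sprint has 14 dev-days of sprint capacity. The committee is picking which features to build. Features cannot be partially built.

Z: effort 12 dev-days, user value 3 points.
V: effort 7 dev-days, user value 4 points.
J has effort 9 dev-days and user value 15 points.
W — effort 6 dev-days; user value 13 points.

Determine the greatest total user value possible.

17

J: effort 9 ≤ 14, user value 15.
W: effort 6 ≤ 14, user value 13.
V + W: effort 7 + 6 = 13 ≤ 14, user value 4 + 13 = 17.
Best is V and W with total user value 17.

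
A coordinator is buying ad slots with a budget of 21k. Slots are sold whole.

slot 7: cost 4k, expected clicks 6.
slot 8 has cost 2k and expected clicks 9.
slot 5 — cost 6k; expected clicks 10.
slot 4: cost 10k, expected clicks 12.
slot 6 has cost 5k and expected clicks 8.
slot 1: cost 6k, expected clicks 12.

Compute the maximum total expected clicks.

This is an integer program with binary decision variables.
Take slot 8, slot 5, slot 6, and slot 1: cost 2 + 6 + 5 + 6 = 19 ≤ 21, expected clicks 9 + 10 + 8 + 12 = 39.
No other feasible combination does better.

39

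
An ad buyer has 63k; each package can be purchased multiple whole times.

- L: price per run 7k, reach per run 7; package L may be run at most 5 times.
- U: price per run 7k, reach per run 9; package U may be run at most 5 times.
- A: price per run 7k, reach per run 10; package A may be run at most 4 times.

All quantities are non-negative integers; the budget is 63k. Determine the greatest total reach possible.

5×U and 4×A: price 63 ≤ 63, reach 5·9 + 4·10 = 85.
1×L, 4×U, and 4×A: price 63 ≤ 63, reach 1·7 + 4·9 + 4·10 = 83.
Best is 85.

85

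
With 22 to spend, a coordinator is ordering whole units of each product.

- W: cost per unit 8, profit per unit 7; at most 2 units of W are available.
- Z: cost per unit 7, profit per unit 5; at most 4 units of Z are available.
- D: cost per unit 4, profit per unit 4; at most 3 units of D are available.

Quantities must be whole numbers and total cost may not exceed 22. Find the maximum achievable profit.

D has the best ratio (4/4); taking only D gives at most 3×4 = 12 (stopped by the supply cap of 3).
Mixing does better — 1×W and 3×D: cost 20 ≤ 22, profit 1·7 + 3·4 = 19.

19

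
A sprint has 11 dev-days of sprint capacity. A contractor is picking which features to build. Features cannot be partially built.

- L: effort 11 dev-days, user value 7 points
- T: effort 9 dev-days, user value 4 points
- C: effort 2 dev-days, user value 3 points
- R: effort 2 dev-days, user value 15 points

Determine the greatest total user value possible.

C + R: effort 2 + 2 = 4 ≤ 11, user value 3 + 15 = 18.
R: effort 2 ≤ 11, user value 15.
T + R: effort 9 + 2 = 11 ≤ 11, user value 4 + 15 = 19.
Best is T and R with total user value 19.

19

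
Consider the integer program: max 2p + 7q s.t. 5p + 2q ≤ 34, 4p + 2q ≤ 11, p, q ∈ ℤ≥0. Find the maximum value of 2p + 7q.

35

(p,q)=(0,5) is feasible, giving 35.
(p,q)=(0,4) is feasible, giving 28.
The best lattice point is (0,5), giving 35.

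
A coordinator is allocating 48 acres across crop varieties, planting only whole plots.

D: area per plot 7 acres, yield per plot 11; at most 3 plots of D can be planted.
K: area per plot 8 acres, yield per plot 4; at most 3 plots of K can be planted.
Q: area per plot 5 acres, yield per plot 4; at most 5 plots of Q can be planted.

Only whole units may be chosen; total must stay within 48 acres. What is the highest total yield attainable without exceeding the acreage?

3×D and 5×Q: area 46 ≤ 48, yield 3·11 + 5·4 = 53.
3×D and 4×Q: area 41 ≤ 48, yield 3·11 + 4·4 = 49.
Best is 53.

53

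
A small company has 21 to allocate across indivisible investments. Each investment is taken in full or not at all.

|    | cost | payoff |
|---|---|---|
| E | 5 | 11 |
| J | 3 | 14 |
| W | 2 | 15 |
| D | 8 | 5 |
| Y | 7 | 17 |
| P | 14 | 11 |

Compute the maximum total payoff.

57

This is a 0-1 knapsack instance.
E + J + W + Y: cost 5 + 3 + 2 + 7 = 17 ≤ 21, payoff 11 + 14 + 15 + 17 = 57.
J + W + D + Y: cost 3 + 2 + 8 + 7 = 20 ≤ 21, payoff 14 + 15 + 5 + 17 = 51.
Best is E, J, W, and Y with total payoff 57.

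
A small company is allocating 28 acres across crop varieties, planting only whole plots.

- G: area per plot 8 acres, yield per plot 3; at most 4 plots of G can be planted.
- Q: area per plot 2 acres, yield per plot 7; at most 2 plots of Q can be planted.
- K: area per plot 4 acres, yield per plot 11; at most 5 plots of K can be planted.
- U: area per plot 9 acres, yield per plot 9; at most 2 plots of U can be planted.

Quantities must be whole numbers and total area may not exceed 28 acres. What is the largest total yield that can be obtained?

69

Take 2×Q and 5×K: area 24 ≤ 28, yield 2·7 + 5·11 = 69.
Q has the best ratio (7/2) and is taken to its limit of 2; remaining capacity is filled optimally with the others.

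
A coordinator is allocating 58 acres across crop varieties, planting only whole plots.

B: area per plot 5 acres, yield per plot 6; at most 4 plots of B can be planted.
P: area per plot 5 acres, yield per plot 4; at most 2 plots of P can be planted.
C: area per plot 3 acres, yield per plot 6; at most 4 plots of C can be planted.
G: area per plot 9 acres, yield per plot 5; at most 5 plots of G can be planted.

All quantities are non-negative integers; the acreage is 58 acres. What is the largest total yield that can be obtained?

62

C has the best ratio (6/3); taking only C gives at most 4×6 = 24 (stopped by the supply cap of 4).
Mixing does better — 4×B, 1×P, 4×C, and 2×G: area 55 ≤ 58, yield 4·6 + 1·4 + 4·6 + 2·5 = 62.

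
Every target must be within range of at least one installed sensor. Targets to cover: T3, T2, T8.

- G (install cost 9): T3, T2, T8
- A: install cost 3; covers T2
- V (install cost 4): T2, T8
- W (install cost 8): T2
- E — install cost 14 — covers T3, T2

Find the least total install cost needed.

G alone covers T3, T2, T8 — every target.
Total install cost: 9.

9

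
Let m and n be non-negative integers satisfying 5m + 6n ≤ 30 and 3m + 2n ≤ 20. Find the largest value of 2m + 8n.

40

(m,n)=(0,5): 5·0+6·5=30≤30, 3·0+2·5=10≤20, objective 40.
(m,n)=(1,4): 5·1+6·4=29≤30, 3·1+2·4=11≤20, objective 34.
(m,n)=(0,4): 5·0+6·4=24≤30, 3·0+2·4=8≤20, objective 32.
Maximum is 40 at (m,n)=(0,5).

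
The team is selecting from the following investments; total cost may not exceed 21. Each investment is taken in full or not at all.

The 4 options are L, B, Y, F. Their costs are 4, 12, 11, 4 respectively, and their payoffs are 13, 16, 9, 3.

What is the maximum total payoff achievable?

32

Allowing fractional choices, the relaxed optimum would be about 33.1, but investments are indivisible.
L + B + F: cost 4 + 12 + 4 = 20 ≤ 21, payoff 13 + 16 + 3 = 32.
L + B: cost 4 + 12 = 16 ≤ 21, payoff 13 + 16 = 29.
L + Y + F: cost 4 + 11 + 4 = 19 ≤ 21, payoff 13 + 9 + 3 = 25.
Best is L, B, and F with total payoff 32.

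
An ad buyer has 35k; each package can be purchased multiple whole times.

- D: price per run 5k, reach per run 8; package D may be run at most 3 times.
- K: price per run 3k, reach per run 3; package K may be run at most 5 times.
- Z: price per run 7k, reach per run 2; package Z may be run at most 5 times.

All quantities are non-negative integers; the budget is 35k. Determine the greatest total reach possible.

3×D, 4×K, and 1×Z: price 34 ≤ 35, reach 3·8 + 4·3 + 1·2 = 38.
3×D and 5×K: price 30 ≤ 35, reach 3·8 + 5·3 = 39.
Best is 39.

39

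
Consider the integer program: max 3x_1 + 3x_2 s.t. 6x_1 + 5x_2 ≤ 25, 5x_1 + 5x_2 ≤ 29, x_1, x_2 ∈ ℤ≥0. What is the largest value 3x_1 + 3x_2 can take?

15

(x_1,x_2)=(0,5): 6·0+5·5=25≤25, 5·0+5·5=25≤29, objective 15.
(x_1,x_2)=(0,4): 6·0+5·4=20≤25, 5·0+5·4=20≤29, objective 12.
Maximum is 15 at (x_1,x_2)=(0,5).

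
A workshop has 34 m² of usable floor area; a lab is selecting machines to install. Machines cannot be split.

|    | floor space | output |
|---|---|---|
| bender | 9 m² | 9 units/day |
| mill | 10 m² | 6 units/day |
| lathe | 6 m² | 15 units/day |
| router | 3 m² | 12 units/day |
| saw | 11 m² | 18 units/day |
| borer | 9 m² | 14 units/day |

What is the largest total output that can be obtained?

This is an integer program with binary decision variables.
lathe + router + saw + borer: floor space 6 + 3 + 11 + 9 = 29 ≤ 34, output 15 + 12 + 18 + 14 = 59.
bender + router + saw + borer: floor space 9 + 3 + 11 + 9 = 32 ≤ 34, output 9 + 12 + 18 + 14 = 53.
bender + lathe + router + saw: floor space 9 + 6 + 3 + 11 = 29 ≤ 34, output 9 + 15 + 12 + 18 = 54.
Best is lathe, router, saw, and borer with total output 59.

59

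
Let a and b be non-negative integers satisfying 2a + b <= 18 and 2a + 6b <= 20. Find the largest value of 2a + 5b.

(a,b)=(7,1): 2·7+1·1=15≤18, 2·7+6·1=20≤20, objective 19.
(a,b)=(9,0): 2·9+1·0=18≤18, 2·9+6·0=18≤20, objective 18.
(a,b)=(6,1): 2·6+1·1=13≤18, 2·6+6·1=18≤20, objective 17.
Maximum is 19 at (a,b)=(7,1).

19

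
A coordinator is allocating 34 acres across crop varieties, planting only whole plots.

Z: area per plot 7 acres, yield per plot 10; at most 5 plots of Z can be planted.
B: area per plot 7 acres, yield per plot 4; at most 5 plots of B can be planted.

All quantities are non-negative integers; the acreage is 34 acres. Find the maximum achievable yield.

Take 4×Z: area 28 ≤ 34, yield 4·10 = 40.
No other integer combination yields more.

40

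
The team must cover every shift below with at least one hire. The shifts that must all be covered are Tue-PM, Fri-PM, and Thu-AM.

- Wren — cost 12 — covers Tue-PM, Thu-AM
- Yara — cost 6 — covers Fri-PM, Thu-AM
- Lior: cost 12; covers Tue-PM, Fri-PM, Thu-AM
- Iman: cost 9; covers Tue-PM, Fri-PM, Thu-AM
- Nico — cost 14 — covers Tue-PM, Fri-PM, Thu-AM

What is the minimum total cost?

9

The greedy cost-per-new-shift heuristic would pick Yara and Iman for 15, but a cheaper cover exists.
Iman alone covers Tue-PM, Fri-PM, Thu-AM — every shift.
Total cost: 9.
No cover costs less than 9.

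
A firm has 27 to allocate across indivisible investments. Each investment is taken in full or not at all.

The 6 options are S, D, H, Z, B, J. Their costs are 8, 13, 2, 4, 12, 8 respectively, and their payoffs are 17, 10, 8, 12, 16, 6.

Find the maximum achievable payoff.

S + Z + B: cost 8 + 4 + 12 = 24 ≤ 27, payoff 17 + 12 + 16 = 45.
S + H + Z + B: cost 8 + 2 + 4 + 12 = 26 ≤ 27, payoff 17 + 8 + 12 + 16 = 53.
S + D + H + Z: cost 8 + 13 + 2 + 4 = 27 ≤ 27, payoff 17 + 10 + 8 + 12 = 47.
Best is S, H, Z, and B with total payoff 53.

53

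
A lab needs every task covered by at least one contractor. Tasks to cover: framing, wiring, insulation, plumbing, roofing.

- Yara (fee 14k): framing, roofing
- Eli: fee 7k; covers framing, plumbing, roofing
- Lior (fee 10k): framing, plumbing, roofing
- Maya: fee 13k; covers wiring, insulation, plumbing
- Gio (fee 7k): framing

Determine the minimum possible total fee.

20

Choose Eli and Maya: together they cover framing, wiring, insulation, plumbing, roofing — every task.
Total fee: 7 + 13 = 20.
No cover costs less than 20.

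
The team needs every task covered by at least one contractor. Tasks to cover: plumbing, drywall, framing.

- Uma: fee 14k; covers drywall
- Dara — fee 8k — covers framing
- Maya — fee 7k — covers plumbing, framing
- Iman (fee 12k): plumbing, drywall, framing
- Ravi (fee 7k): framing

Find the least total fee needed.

This is a weighted set-cover instance.
The greedy cost-per-new-task heuristic would pick Maya and Iman for 19, but a cheaper cover exists.
Iman alone covers plumbing, drywall, framing — every task.
Total fee: 12.
No cover costs less than 12.

12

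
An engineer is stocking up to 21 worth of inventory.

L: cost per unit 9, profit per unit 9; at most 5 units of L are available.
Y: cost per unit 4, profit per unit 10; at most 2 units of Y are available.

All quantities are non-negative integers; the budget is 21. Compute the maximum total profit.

29

This is a bounded integer knapsack.
Take 1×L and 2×Y: cost 17 ≤ 21, profit 1·9 + 2·10 = 29.
Y has the best ratio (10/4) and is taken to its limit of 2; remaining capacity is filled optimally with the others.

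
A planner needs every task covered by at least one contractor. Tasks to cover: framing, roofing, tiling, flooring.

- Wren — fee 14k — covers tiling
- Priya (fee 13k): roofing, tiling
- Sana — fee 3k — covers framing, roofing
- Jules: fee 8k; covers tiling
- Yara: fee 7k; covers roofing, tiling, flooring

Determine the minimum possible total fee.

Choose Sana and Yara: together they cover framing, roofing, tiling, flooring — every task.
Total fee: 3 + 7 = 10.
No cover costs less than 10.

10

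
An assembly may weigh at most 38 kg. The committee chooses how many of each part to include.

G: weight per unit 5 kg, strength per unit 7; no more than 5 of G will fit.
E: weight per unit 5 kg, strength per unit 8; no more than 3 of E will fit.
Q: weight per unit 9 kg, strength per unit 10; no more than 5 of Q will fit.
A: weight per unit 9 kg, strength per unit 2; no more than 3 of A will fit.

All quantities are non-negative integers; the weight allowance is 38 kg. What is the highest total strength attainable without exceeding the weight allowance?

4×G and 3×E: weight 35 ≤ 38, strength 4·7 + 3·8 = 52.
1×G, 3×E, and 2×Q: weight 38 ≤ 38, strength 1·7 + 3·8 + 2·10 = 51.
Best is 52.

52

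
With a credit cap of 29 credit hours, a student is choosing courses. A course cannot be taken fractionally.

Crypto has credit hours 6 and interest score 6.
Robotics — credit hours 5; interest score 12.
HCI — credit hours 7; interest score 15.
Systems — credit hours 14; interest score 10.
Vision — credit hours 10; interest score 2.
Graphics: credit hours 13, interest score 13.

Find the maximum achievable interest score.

Robotics + HCI + Graphics: credit hours 5 + 7 + 13 = 25 ≤ 29, interest score 12 + 15 + 13 = 40.
Robotics + HCI + Systems: credit hours 5 + 7 + 14 = 26 ≤ 29, interest score 12 + 15 + 10 = 37.
Best is Robotics, HCI, and Graphics with total interest score 40.

40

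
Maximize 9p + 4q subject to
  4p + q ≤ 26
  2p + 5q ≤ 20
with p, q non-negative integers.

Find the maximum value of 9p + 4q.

58

Relaxing integrality, the LP optimum is 61.22 at (p,q) = (6.11, 1.56), which is not an integer point.
(p,q)=(6,1): 4·6+1·1=25≤26, 2·6+5·1=17≤20, objective 58.
(p,q)=(6,0): 4·6+1·0=24≤26, 2·6+5·0=12≤20, objective 54.
(p,q)=(5,2): 4·5+1·2=22≤26, 2·5+5·2=20≤20, objective 53.
No feasible integer point exceeds 58.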